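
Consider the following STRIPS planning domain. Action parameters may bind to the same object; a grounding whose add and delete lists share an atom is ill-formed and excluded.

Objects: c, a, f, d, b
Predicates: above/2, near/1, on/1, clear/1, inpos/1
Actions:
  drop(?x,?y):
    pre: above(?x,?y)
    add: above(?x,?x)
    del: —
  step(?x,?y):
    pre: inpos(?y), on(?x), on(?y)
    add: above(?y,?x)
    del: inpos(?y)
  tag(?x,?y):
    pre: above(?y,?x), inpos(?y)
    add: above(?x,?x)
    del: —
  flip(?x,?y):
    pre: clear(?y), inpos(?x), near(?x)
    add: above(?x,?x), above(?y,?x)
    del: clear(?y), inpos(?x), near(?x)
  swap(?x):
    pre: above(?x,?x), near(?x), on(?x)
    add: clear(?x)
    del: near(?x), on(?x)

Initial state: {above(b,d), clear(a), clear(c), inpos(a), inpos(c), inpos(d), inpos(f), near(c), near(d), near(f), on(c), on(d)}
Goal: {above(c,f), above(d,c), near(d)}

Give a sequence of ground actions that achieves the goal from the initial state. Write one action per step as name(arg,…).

1. step(c,d)  →  {above(b,d), above(d,c), clear(a), clear(c), inpos(a), inpos(c), inpos(f), near(c), near(d), near(f), on(c), on(d)}
2. flip(f,c)  →  {above(b,d), above(c,f), above(d,c), above(f,f), clear(a), inpos(a), inpos(c), near(c), near(d), on(c), on(d)}

step(c,d); flip(f,c)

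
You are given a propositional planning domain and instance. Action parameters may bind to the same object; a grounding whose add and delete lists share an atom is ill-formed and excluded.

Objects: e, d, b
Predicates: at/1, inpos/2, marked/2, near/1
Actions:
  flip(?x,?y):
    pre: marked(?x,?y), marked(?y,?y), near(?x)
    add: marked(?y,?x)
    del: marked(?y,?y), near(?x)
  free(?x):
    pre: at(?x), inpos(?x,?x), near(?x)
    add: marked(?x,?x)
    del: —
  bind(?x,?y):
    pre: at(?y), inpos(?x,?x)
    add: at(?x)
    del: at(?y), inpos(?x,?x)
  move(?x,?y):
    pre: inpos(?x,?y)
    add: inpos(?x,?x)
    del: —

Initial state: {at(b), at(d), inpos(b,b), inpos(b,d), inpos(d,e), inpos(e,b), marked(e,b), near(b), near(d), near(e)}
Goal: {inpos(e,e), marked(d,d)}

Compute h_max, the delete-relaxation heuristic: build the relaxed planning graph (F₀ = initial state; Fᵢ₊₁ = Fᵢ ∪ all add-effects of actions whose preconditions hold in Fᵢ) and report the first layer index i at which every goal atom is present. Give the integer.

F0 = init (10 atoms)
F1 = F0 ∪ {inpos(d,d), inpos(e,e), marked(b,b)}  (13 atoms)
F2 = F1 ∪ {at(e), marked(b,e), marked(d,d)}  (16 atoms)
goal ⊆ F2  ⇒  h_max = 2

2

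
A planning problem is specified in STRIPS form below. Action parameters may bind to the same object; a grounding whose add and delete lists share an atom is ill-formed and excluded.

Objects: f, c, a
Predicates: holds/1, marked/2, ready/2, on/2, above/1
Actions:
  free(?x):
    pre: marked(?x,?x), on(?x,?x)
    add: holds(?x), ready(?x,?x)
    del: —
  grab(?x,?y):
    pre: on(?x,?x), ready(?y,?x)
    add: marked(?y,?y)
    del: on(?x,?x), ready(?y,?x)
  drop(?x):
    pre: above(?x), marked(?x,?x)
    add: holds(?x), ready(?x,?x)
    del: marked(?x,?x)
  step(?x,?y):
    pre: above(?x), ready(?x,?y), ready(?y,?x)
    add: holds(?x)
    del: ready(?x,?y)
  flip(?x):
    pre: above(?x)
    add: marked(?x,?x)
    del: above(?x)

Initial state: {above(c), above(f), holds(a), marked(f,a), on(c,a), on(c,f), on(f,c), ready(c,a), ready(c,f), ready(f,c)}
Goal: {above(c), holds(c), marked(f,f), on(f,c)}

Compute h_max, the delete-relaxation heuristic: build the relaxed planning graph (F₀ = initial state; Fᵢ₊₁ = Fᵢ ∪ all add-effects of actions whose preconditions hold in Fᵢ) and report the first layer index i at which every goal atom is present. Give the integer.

1

F0 = init (10 atoms)
F1 = F0 ∪ {holds(c), holds(f), marked(c,c), marked(f,f)}  (14 atoms)
goal ⊆ F1  ⇒  h_max = 1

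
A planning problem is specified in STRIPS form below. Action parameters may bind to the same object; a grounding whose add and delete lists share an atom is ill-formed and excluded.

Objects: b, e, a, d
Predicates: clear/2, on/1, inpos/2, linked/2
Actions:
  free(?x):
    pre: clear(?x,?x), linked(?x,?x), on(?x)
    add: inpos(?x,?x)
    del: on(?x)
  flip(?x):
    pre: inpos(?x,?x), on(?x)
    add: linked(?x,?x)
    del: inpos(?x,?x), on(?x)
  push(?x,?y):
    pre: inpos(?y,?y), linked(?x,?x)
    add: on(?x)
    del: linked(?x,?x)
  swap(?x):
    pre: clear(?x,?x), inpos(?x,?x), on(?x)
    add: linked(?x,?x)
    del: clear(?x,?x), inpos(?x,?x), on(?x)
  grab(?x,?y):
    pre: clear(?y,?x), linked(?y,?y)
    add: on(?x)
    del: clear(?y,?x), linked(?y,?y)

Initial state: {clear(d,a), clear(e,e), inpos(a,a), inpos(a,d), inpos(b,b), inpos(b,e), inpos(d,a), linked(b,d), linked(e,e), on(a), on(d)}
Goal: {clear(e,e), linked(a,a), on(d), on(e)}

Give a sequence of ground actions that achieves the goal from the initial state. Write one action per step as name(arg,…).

flip(a); push(e,b)

1. flip(a)  →  {clear(d,a), clear(e,e), inpos(a,d), inpos(b,b), inpos(b,e), inpos(d,a), linked(a,a), linked(b,d), linked(e,e), on(d)}
2. push(e,b)  →  {clear(d,a), clear(e,e), inpos(a,d), inpos(b,b), inpos(b,e), inpos(d,a), linked(a,a), linked(b,d), on(d), on(e)}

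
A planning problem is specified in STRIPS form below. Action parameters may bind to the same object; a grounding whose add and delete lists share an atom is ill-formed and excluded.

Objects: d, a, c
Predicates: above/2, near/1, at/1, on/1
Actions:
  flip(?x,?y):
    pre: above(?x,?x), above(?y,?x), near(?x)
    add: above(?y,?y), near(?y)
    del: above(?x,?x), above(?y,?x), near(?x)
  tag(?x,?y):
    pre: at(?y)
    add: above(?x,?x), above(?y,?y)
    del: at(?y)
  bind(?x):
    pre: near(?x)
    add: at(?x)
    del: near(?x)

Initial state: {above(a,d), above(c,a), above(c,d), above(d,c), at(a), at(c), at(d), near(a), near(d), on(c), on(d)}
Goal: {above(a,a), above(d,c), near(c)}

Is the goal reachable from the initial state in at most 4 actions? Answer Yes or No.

1. tag(d,a)  →  {above(a,a), above(a,d), above(c,a), above(c,d), above(d,c), above(d,d), at(c), at(d), near(a), near(d), on(c), on(d)}
2. flip(d,c)  →  {above(a,a), above(a,d), above(c,a), above(c,c), above(d,c), at(c), at(d), near(a), near(c), on(c), on(d)}
optimal plan length = 2; 2 ≤ 4

Yes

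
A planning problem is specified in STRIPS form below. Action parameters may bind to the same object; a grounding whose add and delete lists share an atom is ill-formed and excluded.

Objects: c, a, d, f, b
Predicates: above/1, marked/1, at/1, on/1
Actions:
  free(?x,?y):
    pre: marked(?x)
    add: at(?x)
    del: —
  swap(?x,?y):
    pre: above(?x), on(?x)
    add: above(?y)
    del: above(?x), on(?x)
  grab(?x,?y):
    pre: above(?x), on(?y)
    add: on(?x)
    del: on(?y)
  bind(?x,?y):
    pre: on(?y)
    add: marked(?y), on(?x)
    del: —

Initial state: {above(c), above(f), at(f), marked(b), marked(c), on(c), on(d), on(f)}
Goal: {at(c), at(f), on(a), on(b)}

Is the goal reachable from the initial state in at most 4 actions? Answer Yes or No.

1. free(c,c)  →  {above(c), above(f), at(c), at(f), marked(b), marked(c), on(c), on(d), on(f)}
2. bind(a,c)  →  {above(c), above(f), at(c), at(f), marked(b), marked(c), on(a), on(c), on(d), on(f)}
3. bind(b,c)  →  {above(c), above(f), at(c), at(f), marked(b), marked(c), on(a), on(b), on(c), on(d), on(f)}
optimal plan length = 3; 3 ≤ 4

Yes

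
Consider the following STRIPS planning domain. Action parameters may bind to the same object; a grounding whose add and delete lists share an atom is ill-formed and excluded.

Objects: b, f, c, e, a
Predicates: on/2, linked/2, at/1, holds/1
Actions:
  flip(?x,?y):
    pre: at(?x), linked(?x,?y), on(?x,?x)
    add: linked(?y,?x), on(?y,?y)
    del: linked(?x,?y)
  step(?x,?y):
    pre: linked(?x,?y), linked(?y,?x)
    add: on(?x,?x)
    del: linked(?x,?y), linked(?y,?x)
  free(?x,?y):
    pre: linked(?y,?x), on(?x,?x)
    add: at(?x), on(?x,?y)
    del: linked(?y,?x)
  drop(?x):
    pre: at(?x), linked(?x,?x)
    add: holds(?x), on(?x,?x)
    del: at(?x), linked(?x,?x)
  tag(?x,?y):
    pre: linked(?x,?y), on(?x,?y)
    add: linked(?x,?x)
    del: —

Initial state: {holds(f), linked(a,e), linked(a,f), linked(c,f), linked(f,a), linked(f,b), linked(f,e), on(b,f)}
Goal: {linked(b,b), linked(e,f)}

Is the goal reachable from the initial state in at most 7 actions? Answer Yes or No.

Yes

1. step(f,a)  →  {holds(f), linked(a,e), linked(c,f), linked(f,b), linked(f,e), on(b,f), on(f,f)}
2. free(f,c)  →  {at(f), holds(f), linked(a,e), linked(f,b), linked(f,e), on(b,f), on(f,c), on(f,f)}
3. flip(f,b)  →  {at(f), holds(f), linked(a,e), linked(b,f), linked(f,e), on(b,b), on(b,f), on(f,c), on(f,f)}
4. flip(f,e)  →  {at(f), holds(f), linked(a,e), linked(b,f), linked(e,f), on(b,b), on(b,f), on(e,e), on(f,c), on(f,f)}
5. tag(b,f)  →  {at(f), holds(f), linked(a,e), linked(b,b), linked(b,f), linked(e,f), on(b,b), on(b,f), on(e,e), on(f,c), on(f,f)}
optimal plan length = 5; 5 ≤ 7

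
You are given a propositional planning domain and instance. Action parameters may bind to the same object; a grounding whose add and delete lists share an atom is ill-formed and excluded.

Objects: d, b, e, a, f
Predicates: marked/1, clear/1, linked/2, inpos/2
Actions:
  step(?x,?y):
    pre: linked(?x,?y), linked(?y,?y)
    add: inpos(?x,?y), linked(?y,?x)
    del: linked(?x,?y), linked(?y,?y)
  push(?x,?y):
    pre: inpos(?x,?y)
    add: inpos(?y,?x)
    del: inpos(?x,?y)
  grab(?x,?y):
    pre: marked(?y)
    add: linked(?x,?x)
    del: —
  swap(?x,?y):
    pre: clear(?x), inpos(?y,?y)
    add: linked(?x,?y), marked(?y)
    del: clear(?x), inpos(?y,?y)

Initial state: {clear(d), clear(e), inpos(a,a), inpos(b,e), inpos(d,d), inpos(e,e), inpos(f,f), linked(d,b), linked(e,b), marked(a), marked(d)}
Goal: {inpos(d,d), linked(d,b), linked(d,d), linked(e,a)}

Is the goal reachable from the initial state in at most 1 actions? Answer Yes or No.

No

1. grab(d,d)  →  {clear(d), clear(e), inpos(a,a), inpos(b,e), inpos(d,d), inpos(e,e), inpos(f,f), linked(d,b), linked(d,d), linked(e,b), marked(a), marked(d)}
2. swap(e,a)  →  {clear(d), inpos(b,e), inpos(d,d), inpos(e,e), inpos(f,f), linked(d,b), linked(d,d), linked(e,a), linked(e,b), marked(a), marked(d)}
optimal plan length = 2; 2 > 1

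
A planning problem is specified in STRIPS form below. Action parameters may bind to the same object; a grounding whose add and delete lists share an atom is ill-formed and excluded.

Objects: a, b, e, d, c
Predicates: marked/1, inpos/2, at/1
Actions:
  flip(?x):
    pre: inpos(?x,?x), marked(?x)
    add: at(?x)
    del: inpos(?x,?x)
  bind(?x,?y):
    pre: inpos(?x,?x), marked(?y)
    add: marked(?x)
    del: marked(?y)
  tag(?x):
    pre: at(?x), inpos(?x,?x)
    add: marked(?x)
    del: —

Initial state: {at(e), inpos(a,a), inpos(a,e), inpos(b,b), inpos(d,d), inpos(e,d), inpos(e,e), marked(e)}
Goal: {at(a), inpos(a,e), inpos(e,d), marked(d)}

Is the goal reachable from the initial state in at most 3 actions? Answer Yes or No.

1. bind(a,e)  →  {at(e), inpos(a,a), inpos(a,e), inpos(b,b), inpos(d,d), inpos(e,d), inpos(e,e), marked(a)}
2. flip(a)  →  {at(a), at(e), inpos(a,e), inpos(b,b), inpos(d,d), inpos(e,d), inpos(e,e), marked(a)}
3. bind(d,a)  →  {at(a), at(e), inpos(a,e), inpos(b,b), inpos(d,d), inpos(e,d), inpos(e,e), marked(d)}
optimal plan length = 3; 3 ≤ 3

Yes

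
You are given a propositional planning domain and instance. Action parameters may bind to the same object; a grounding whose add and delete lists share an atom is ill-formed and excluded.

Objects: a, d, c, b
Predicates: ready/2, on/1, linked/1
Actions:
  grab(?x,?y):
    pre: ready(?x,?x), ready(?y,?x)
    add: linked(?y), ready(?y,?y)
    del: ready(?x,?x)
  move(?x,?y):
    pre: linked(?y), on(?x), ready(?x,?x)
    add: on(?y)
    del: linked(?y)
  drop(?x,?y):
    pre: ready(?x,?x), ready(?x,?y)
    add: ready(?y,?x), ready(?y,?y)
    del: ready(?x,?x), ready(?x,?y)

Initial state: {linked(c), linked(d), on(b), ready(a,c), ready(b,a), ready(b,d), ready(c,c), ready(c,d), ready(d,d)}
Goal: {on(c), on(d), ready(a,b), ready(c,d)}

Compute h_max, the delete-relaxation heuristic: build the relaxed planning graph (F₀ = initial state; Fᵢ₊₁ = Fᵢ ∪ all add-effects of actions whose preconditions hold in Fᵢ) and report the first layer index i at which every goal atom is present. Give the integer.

2

F0 = init (9 atoms)
F1 = F0 ∪ {linked(a), linked(b), ready(a,a), ready(b,b), ready(d,c)}  (14 atoms)
F2 = F1 ∪ {on(a), on(c), on(d), ready(a,b), ready(c,a), ready(d,b)}  (20 atoms)
goal ⊆ F2  ⇒  h_max = 2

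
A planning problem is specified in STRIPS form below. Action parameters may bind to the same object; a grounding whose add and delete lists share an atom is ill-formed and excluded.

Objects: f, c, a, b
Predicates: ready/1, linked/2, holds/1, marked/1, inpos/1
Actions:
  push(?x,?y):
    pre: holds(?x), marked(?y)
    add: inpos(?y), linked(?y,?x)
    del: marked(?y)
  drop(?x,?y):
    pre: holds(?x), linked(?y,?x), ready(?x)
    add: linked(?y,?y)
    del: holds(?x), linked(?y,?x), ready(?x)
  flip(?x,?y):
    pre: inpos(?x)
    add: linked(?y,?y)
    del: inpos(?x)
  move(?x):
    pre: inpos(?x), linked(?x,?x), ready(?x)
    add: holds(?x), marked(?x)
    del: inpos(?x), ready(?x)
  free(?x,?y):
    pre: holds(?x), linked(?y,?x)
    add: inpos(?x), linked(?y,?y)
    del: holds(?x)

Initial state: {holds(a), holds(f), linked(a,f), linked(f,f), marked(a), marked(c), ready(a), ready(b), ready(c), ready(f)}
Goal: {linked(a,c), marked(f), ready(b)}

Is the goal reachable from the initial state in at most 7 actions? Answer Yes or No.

1. push(f,c)  →  {holds(a), holds(f), inpos(c), linked(a,f), linked(c,f), linked(f,f), marked(a), ready(a), ready(b), ready(c), ready(f)}
2. free(f,c)  →  {holds(a), inpos(c), inpos(f), linked(a,f), linked(c,c), linked(c,f), linked(f,f), marked(a), ready(a), ready(b), ready(c), ready(f)}
3. move(f)  →  {holds(a), holds(f), inpos(c), linked(a,f), linked(c,c), linked(c,f), linked(f,f), marked(a), marked(f), ready(a), ready(b), ready(c)}
4. move(c)  →  {holds(a), holds(c), holds(f), linked(a,f), linked(c,c), linked(c,f), linked(f,f), marked(a), marked(c), marked(f), ready(a), ready(b)}
5. push(c,a)  →  {holds(a), holds(c), holds(f), inpos(a), linked(a,c), linked(a,f), linked(c,c), linked(c,f), linked(f,f), marked(c), marked(f), ready(a), ready(b)}
optimal plan length = 5; 5 ≤ 7

Yes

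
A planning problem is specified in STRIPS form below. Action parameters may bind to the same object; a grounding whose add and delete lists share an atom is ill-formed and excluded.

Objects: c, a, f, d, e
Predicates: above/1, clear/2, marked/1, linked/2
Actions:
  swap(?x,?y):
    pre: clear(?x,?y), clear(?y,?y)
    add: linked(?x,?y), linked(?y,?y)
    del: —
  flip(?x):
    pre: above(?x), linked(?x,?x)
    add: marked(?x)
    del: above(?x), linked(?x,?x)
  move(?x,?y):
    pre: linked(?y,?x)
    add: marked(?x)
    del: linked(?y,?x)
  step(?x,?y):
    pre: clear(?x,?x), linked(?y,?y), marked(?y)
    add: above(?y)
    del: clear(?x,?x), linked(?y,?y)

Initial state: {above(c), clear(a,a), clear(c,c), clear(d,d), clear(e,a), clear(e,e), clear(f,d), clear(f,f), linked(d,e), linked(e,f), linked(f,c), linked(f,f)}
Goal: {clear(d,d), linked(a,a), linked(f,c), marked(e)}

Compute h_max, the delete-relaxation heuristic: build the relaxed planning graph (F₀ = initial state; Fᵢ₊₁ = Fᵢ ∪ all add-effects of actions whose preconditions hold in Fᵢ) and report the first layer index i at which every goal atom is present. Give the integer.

1

F0 = init (12 atoms)
F1 = F0 ∪ {linked(a,a), linked(c,c), linked(d,d), linked(e,a), linked(e,e), linked(f,d), marked(c), marked(e), marked(f)}  (21 atoms)
goal ⊆ F1  ⇒  h_max = 1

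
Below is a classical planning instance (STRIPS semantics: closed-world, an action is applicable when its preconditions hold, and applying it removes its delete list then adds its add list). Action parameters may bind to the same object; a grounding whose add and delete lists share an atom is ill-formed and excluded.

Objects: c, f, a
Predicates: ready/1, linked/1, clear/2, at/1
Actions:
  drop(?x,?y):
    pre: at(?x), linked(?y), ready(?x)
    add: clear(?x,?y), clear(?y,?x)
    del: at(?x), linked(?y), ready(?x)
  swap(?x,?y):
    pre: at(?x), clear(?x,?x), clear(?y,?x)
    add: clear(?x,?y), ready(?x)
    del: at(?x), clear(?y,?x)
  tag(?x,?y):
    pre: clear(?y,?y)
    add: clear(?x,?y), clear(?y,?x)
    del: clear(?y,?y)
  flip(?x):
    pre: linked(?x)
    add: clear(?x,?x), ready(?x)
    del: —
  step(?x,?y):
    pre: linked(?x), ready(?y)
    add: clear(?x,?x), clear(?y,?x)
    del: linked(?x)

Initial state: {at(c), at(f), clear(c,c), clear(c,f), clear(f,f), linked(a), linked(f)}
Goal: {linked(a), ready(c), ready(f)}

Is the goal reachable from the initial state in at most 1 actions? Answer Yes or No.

No

1. swap(f,c)  →  {at(c), clear(c,c), clear(f,c), clear(f,f), linked(a), linked(f), ready(f)}
2. swap(c,f)  →  {clear(c,c), clear(c,f), clear(f,f), linked(a), linked(f), ready(c), ready(f)}
optimal plan length = 2; 2 > 1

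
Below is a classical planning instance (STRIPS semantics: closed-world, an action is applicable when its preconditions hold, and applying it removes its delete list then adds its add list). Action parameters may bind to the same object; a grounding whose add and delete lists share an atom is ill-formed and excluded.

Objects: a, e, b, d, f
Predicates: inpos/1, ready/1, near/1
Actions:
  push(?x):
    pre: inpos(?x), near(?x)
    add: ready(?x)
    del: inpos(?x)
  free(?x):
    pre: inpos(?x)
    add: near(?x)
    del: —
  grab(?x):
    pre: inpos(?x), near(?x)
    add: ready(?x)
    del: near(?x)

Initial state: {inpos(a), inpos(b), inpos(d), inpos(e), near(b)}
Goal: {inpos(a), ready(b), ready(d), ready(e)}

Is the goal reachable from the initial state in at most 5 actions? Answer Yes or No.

Yes

1. push(b)  →  {inpos(a), inpos(d), inpos(e), near(b), ready(b)}
2. free(e)  →  {inpos(a), inpos(d), inpos(e), near(b), near(e), ready(b)}
3. push(e)  →  {inpos(a), inpos(d), near(b), near(e), ready(b), ready(e)}
4. free(d)  →  {inpos(a), inpos(d), near(b), near(d), near(e), ready(b), ready(e)}
5. push(d)  →  {inpos(a), near(b), near(d), near(e), ready(b), ready(d), ready(e)}
optimal plan length = 5; 5 ≤ 5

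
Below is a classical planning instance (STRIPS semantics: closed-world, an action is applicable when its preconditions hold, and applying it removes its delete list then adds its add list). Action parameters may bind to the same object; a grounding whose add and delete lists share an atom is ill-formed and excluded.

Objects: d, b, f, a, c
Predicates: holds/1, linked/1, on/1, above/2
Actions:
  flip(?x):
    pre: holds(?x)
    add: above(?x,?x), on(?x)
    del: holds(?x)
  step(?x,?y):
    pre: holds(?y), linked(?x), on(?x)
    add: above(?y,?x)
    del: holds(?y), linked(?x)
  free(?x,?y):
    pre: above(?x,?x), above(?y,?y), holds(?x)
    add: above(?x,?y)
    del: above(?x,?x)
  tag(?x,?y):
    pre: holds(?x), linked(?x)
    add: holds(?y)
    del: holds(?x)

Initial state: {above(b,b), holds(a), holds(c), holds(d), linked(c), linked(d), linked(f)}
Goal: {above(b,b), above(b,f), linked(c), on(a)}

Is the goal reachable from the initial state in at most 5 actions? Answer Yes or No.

Yes

1. flip(a)  →  {above(a,a), above(b,b), holds(c), holds(d), linked(c), linked(d), linked(f), on(a)}
2. tag(d,b)  →  {above(a,a), above(b,b), holds(b), holds(c), linked(c), linked(d), linked(f), on(a)}
3. tag(c,f)  →  {above(a,a), above(b,b), holds(b), holds(f), linked(c), linked(d), linked(f), on(a)}
4. flip(f)  →  {above(a,a), above(b,b), above(f,f), holds(b), linked(c), linked(d), linked(f), on(a), on(f)}
5. step(f,b)  →  {above(a,a), above(b,b), above(b,f), above(f,f), linked(c), linked(d), on(a), on(f)}
optimal plan length = 5; 5 ≤ 5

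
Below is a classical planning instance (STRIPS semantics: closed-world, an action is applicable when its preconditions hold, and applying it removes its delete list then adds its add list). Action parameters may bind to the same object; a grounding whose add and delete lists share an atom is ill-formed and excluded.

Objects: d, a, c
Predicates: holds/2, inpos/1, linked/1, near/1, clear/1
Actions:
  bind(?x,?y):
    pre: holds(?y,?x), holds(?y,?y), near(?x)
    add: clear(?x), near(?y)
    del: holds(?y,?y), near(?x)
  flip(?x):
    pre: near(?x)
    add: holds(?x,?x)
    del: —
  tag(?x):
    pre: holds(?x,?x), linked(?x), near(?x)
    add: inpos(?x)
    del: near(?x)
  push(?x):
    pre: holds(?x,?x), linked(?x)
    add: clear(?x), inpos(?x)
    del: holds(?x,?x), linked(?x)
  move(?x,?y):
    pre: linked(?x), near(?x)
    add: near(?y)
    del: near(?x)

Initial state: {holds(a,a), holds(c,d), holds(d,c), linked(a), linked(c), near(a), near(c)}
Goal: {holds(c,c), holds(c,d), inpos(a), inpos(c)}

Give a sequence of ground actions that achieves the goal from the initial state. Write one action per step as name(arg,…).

1. flip(c)  →  {holds(a,a), holds(c,c), holds(c,d), holds(d,c), linked(a), linked(c), near(a), near(c)}
2. tag(a)  →  {holds(a,a), holds(c,c), holds(c,d), holds(d,c), inpos(a), linked(a), linked(c), near(c)}
3. tag(c)  →  {holds(a,a), holds(c,c), holds(c,d), holds(d,c), inpos(a), inpos(c), linked(a), linked(c)}

flip(c); tag(a); tag(c)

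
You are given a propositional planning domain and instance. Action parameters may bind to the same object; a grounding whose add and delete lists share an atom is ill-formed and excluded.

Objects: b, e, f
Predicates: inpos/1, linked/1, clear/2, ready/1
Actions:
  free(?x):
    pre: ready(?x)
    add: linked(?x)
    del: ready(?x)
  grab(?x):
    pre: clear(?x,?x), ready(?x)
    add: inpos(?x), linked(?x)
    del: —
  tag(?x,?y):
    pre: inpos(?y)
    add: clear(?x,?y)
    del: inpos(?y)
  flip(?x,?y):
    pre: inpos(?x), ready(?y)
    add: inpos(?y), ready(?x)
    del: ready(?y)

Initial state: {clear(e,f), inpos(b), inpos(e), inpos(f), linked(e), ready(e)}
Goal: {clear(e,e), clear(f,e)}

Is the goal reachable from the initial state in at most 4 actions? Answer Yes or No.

Yes

1. tag(e,e)  →  {clear(e,e), clear(e,f), inpos(b), inpos(f), linked(e), ready(e)}
2. grab(e)  →  {clear(e,e), clear(e,f), inpos(b), inpos(e), inpos(f), linked(e), ready(e)}
3. tag(f,e)  →  {clear(e,e), clear(e,f), clear(f,e), inpos(b), inpos(f), linked(e), ready(e)}
optimal plan length = 3; 3 ≤ 4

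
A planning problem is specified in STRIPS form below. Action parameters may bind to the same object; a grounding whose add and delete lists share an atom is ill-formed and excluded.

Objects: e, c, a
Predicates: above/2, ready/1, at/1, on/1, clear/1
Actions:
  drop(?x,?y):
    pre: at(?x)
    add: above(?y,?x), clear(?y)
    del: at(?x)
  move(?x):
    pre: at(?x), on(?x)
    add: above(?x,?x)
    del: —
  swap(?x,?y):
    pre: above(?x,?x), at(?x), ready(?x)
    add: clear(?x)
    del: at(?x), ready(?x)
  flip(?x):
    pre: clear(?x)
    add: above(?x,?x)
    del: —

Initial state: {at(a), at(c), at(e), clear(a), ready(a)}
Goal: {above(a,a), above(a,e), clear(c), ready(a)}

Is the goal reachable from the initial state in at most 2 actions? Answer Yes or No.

No

1. drop(e,a)  →  {above(a,e), at(a), at(c), clear(a), ready(a)}
2. drop(c,c)  →  {above(a,e), above(c,c), at(a), clear(a), clear(c), ready(a)}
3. drop(a,a)  →  {above(a,a), above(a,e), above(c,c), clear(a), clear(c), ready(a)}
optimal plan length = 3; 3 > 2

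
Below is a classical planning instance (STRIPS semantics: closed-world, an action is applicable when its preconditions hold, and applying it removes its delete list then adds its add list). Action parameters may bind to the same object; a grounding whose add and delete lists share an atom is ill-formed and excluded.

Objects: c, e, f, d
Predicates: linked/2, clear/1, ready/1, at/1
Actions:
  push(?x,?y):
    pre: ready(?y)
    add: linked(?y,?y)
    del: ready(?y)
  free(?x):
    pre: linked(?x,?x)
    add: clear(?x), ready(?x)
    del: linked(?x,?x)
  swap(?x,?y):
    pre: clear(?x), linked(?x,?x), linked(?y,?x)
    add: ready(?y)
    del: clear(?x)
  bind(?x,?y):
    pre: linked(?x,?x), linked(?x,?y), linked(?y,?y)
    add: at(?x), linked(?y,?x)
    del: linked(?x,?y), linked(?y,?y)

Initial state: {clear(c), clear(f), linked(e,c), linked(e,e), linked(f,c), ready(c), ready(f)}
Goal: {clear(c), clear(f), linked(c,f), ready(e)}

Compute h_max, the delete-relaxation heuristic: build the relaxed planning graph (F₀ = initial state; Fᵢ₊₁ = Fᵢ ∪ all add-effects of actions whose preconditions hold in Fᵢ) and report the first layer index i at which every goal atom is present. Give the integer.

F0 = init (7 atoms)
F1 = F0 ∪ {clear(e), linked(c,c), linked(f,f), ready(e)}  (11 atoms)
F2 = F1 ∪ {at(e), at(f), linked(c,e), linked(c,f)}  (15 atoms)
goal ⊆ F2  ⇒  h_max = 2

2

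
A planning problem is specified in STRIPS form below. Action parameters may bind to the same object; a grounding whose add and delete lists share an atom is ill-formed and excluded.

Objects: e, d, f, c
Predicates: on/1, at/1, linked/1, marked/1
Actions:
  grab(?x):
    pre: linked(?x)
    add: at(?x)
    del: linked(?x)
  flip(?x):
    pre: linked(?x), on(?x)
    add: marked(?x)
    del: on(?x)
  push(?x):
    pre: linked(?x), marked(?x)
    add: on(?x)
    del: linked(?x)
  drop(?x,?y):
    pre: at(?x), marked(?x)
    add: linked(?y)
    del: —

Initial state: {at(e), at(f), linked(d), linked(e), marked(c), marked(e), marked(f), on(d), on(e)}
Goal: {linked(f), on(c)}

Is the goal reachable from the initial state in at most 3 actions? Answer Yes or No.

1. drop(e,f)  →  {at(e), at(f), linked(d), linked(e), linked(f), marked(c), marked(e), marked(f), on(d), on(e)}
2. drop(e,c)  →  {at(e), at(f), linked(c), linked(d), linked(e), linked(f), marked(c), marked(e), marked(f), on(d), on(e)}
3. push(c)  →  {at(e), at(f), linked(d), linked(e), linked(f), marked(c), marked(e), marked(f), on(c), on(d), on(e)}
optimal plan length = 3; 3 ≤ 3

Yes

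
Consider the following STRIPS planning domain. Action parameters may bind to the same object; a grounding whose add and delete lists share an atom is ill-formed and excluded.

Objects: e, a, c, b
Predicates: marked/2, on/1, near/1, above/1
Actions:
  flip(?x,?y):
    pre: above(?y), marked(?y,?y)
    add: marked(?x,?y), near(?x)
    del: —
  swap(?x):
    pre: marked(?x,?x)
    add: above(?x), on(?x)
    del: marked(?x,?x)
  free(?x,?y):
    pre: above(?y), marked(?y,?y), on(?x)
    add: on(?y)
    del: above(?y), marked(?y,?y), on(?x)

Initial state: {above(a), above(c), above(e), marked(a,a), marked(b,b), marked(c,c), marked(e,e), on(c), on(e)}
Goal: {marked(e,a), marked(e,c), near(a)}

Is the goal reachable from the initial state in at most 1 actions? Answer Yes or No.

No

1. flip(e,a)  →  {above(a), above(c), above(e), marked(a,a), marked(b,b), marked(c,c), marked(e,a), marked(e,e), near(e), on(c), on(e)}
2. flip(e,c)  →  {above(a), above(c), above(e), marked(a,a), marked(b,b), marked(c,c), marked(e,a), marked(e,c), marked(e,e), near(e), on(c), on(e)}
3. flip(a,e)  →  {above(a), above(c), above(e), marked(a,a), marked(a,e), marked(b,b), marked(c,c), marked(e,a), marked(e,c), marked(e,e), near(a), near(e), on(c), on(e)}
optimal plan length = 3; 3 > 1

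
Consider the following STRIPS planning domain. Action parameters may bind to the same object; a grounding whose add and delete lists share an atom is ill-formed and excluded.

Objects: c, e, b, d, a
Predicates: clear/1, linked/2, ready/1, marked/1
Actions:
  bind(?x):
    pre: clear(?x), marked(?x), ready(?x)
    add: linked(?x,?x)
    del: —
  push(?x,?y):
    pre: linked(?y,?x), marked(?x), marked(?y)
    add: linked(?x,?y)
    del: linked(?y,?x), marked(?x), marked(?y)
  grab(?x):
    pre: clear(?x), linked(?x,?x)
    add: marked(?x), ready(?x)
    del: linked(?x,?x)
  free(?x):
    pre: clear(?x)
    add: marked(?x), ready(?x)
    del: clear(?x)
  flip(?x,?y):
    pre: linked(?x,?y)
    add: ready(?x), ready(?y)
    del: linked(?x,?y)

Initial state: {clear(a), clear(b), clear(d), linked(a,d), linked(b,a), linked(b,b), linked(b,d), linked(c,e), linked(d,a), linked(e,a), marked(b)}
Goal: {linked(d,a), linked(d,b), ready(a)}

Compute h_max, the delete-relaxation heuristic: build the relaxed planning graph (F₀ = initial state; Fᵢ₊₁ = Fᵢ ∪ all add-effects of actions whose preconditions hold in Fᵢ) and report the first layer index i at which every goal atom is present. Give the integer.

F0 = init (11 atoms)
F1 = F0 ∪ {marked(a), marked(d), ready(a), ready(b), ready(c), ready(d), ready(e)}  (18 atoms)
F2 = F1 ∪ {linked(a,a), linked(a,b), linked(d,b), linked(d,d)}  (22 atoms)
goal ⊆ F2  ⇒  h_max = 2

2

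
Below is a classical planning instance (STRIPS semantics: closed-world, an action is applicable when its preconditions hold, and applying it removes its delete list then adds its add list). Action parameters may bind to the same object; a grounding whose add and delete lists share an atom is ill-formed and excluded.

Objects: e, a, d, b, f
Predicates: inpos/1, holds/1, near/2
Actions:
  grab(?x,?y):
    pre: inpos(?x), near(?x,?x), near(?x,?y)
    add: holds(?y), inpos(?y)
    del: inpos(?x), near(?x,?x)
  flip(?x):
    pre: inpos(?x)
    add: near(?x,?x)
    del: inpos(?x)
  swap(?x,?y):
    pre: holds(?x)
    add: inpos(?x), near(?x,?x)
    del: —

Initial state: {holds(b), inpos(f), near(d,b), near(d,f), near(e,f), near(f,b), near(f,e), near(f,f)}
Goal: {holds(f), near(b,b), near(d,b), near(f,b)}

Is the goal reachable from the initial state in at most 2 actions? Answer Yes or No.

1. grab(f,e)  →  {holds(b), holds(e), inpos(e), near(d,b), near(d,f), near(e,f), near(f,b), near(f,e)}
2. swap(e,e)  →  {holds(b), holds(e), inpos(e), near(d,b), near(d,f), near(e,e), near(e,f), near(f,b), near(f,e)}
3. grab(e,f)  →  {holds(b), holds(e), holds(f), inpos(f), near(d,b), near(d,f), near(e,f), near(f,b), near(f,e)}
4. swap(b,e)  →  {holds(b), holds(e), holds(f), inpos(b), inpos(f), near(b,b), near(d,b), near(d,f), near(e,f), near(f,b), near(f,e)}
optimal plan length = 4; 4 > 2

No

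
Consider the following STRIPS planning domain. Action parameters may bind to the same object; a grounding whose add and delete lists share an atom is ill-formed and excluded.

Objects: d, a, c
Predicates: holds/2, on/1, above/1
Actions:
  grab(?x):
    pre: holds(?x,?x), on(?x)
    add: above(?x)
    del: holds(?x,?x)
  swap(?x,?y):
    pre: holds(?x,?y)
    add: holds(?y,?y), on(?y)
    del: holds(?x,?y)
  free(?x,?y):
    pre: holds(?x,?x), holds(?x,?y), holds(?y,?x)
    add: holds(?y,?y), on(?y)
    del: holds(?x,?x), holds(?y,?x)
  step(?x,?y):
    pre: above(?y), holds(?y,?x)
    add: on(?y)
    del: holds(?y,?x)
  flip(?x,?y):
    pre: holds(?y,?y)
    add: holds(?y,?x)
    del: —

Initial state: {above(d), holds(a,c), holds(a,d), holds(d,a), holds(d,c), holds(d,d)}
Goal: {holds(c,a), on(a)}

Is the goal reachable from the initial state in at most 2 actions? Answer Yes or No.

No

1. swap(d,a)  →  {above(d), holds(a,a), holds(a,c), holds(a,d), holds(d,c), holds(d,d), on(a)}
2. swap(d,c)  →  {above(d), holds(a,a), holds(a,c), holds(a,d), holds(c,c), holds(d,d), on(a), on(c)}
3. flip(a,c)  →  {above(d), holds(a,a), holds(a,c), holds(a,d), holds(c,a), holds(c,c), holds(d,d), on(a), on(c)}
optimal plan length = 3; 3 > 2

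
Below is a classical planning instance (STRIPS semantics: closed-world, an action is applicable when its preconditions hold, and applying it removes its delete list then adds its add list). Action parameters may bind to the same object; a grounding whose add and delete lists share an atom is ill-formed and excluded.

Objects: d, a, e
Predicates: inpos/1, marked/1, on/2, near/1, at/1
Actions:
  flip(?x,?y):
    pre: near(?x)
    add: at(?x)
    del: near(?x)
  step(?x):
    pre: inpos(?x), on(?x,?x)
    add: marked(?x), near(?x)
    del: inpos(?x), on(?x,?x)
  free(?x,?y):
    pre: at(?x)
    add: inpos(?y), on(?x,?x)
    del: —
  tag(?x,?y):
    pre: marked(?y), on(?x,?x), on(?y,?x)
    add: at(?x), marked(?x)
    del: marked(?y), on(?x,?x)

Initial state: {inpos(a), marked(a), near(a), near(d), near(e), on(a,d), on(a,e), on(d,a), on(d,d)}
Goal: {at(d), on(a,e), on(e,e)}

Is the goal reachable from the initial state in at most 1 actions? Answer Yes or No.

1. flip(d,d)  →  {at(d), inpos(a), marked(a), near(a), near(e), on(a,d), on(a,e), on(d,a), on(d,d)}
2. flip(e,d)  →  {at(d), at(e), inpos(a), marked(a), near(a), on(a,d), on(a,e), on(d,a), on(d,d)}
3. free(e,d)  →  {at(d), at(e), inpos(a), inpos(d), marked(a), near(a), on(a,d), on(a,e), on(d,a), on(d,d), on(e,e)}
optimal plan length = 3; 3 > 1

No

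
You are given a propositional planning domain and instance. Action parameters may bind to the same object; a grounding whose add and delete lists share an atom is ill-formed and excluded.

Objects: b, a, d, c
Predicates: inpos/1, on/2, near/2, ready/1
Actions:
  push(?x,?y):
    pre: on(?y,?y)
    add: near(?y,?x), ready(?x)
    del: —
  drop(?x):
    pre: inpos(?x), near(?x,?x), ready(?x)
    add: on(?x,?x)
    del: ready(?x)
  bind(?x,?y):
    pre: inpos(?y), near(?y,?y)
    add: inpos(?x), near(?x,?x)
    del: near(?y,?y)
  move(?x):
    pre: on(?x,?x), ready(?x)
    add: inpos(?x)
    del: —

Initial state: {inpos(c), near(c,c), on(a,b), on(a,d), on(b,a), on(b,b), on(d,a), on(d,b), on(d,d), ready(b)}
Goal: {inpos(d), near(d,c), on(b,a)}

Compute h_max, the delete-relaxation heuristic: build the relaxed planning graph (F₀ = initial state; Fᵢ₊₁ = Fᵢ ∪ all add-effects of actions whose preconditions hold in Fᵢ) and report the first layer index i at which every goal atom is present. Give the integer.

F0 = init (10 atoms)
F1 = F0 ∪ {inpos(a), inpos(b), inpos(d), near(a,a), near(b,a), near(b,b), near(b,c), near(b,d), near(d,a), near(d,b), near(d,c), near(d,d), ready(a), ready(c), ready(d)}  (25 atoms)
goal ⊆ F1  ⇒  h_max = 1

1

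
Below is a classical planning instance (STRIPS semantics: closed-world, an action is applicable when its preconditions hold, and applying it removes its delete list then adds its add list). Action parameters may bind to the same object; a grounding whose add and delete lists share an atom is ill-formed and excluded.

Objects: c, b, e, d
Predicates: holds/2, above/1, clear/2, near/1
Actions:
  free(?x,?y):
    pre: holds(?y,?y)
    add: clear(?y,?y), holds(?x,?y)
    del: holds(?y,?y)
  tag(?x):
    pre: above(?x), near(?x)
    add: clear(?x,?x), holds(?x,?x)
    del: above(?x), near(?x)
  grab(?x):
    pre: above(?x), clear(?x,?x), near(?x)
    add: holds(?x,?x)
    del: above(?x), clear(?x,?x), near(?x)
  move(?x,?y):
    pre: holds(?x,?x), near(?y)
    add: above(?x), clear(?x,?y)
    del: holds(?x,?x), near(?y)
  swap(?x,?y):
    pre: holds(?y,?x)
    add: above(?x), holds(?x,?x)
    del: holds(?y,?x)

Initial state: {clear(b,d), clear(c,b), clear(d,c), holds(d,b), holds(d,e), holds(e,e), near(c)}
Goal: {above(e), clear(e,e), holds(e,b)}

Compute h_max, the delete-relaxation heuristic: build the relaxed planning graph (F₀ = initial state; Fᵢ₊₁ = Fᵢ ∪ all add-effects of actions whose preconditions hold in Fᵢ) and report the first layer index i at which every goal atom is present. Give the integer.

2

F0 = init (7 atoms)
F1 = F0 ∪ {above(b), above(e), clear(e,c), clear(e,e), holds(b,b), holds(b,e), holds(c,e)}  (14 atoms)
F2 = F1 ∪ {clear(b,b), clear(b,c), holds(c,b), holds(e,b)}  (18 atoms)
goal ⊆ F2  ⇒  h_max = 2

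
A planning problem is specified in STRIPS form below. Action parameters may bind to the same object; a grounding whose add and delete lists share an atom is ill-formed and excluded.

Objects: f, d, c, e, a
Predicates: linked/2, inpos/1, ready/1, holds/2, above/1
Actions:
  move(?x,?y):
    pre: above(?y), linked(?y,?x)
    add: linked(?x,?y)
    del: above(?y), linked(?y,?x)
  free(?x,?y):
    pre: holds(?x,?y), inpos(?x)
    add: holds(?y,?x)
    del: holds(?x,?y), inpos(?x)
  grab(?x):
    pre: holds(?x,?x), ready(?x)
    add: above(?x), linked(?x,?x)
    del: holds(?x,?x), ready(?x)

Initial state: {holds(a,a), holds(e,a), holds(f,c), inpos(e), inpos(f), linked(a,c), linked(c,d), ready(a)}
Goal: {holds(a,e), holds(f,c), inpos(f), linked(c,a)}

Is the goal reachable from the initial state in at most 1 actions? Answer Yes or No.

No

1. free(e,a)  →  {holds(a,a), holds(a,e), holds(f,c), inpos(f), linked(a,c), linked(c,d), ready(a)}
2. grab(a)  →  {above(a), holds(a,e), holds(f,c), inpos(f), linked(a,a), linked(a,c), linked(c,d)}
3. move(c,a)  →  {holds(a,e), holds(f,c), inpos(f), linked(a,a), linked(c,a), linked(c,d)}
optimal plan length = 3; 3 > 1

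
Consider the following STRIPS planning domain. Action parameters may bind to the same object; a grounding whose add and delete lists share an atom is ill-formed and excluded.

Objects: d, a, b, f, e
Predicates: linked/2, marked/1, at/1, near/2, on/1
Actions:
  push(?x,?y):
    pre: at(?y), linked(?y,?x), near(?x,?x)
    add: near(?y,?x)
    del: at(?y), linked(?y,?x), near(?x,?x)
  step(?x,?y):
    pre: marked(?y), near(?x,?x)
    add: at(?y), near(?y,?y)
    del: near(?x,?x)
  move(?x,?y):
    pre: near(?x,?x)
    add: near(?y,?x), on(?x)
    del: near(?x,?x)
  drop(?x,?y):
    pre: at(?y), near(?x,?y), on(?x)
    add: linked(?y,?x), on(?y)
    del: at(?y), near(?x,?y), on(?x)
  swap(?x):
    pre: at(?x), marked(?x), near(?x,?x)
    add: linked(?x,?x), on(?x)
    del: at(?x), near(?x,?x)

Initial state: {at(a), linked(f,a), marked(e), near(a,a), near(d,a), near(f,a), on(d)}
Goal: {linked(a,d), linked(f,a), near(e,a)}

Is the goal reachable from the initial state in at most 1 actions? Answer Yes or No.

No

1. move(a,e)  →  {at(a), linked(f,a), marked(e), near(d,a), near(e,a), near(f,a), on(a), on(d)}
2. drop(d,a)  →  {linked(a,d), linked(f,a), marked(e), near(e,a), near(f,a), on(a)}
optimal plan length = 2; 2 > 1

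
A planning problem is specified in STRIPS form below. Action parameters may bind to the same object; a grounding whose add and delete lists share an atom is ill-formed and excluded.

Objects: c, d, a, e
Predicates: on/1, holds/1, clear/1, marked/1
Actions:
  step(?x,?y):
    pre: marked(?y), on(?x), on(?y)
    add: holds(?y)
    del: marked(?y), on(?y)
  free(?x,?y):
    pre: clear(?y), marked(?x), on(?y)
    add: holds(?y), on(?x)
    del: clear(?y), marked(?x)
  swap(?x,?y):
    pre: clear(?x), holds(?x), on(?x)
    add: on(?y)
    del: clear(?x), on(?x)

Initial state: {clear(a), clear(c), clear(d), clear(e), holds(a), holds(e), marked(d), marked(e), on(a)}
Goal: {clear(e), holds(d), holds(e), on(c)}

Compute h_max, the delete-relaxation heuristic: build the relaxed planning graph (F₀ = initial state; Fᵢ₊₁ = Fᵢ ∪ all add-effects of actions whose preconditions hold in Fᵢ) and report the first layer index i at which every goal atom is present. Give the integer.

2

F0 = init (9 atoms)
F1 = F0 ∪ {on(c), on(d), on(e)}  (12 atoms)
F2 = F1 ∪ {holds(c), holds(d)}  (14 atoms)
goal ⊆ F2  ⇒  h_max = 2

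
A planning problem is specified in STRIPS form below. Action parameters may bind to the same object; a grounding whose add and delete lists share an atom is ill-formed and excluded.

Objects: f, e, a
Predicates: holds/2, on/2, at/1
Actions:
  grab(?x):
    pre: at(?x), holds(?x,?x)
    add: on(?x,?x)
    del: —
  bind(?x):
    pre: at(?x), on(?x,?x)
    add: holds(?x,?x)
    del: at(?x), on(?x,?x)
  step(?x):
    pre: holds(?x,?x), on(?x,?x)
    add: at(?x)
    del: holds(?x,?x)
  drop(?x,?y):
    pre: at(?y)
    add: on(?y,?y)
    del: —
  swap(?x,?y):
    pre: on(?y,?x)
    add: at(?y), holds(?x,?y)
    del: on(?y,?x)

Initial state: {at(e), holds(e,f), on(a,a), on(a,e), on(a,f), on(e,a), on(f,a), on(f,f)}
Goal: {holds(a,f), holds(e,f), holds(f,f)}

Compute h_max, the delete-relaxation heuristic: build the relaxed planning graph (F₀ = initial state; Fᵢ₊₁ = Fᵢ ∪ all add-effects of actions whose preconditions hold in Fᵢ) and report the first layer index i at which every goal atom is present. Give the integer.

F0 = init (8 atoms)
F1 = F0 ∪ {at(a), at(f), holds(a,a), holds(a,e), holds(a,f), holds(e,a), holds(f,a), holds(f,f), on(e,e)}  (17 atoms)
goal ⊆ F1  ⇒  h_max = 1

1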